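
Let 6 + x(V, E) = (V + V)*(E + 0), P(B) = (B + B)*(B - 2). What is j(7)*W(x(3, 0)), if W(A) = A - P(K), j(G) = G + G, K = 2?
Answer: -84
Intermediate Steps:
P(B) = 2*B*(-2 + B) (P(B) = (2*B)*(-2 + B) = 2*B*(-2 + B))
x(V, E) = -6 + 2*E*V (x(V, E) = -6 + (V + V)*(E + 0) = -6 + (2*V)*E = -6 + 2*E*V)
j(G) = 2*G
W(A) = A (W(A) = A - 2*2*(-2 + 2) = A - 2*2*0 = A - 1*0 = A + 0 = A)
j(7)*W(x(3, 0)) = (2*7)*(-6 + 2*0*3) = 14*(-6 + 0) = 14*(-6) = -84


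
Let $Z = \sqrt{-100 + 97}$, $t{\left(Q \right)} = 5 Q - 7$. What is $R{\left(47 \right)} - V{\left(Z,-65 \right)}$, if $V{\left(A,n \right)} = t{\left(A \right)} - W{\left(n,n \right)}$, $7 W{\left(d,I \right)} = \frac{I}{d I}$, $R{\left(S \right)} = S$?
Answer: $\frac{24569}{455} - 5 i \sqrt{3} \approx 53.998 - 8.6602 i$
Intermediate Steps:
$t{\left(Q \right)} = -7 + 5 Q$
$Z = i \sqrt{3}$ ($Z = \sqrt{-3} = i \sqrt{3} \approx 1.732 i$)
$W{\left(d,I \right)} = \frac{1}{7 d}$ ($W{\left(d,I \right)} = \frac{I \frac{1}{d I}}{7} = \frac{I \frac{1}{I d}}{7} = \frac{1}{7 d}$)
$V{\left(A,n \right)} = -7 + 5 A - \frac{1}{7 n}$ ($V{\left(A,n \right)} = \left(-7 + 5 A\right) - \frac{1}{7 n} = -7 + 5 A - \frac{1}{7 n}$)
$R{\left(47 \right)} - V{\left(Z,-65 \right)} = 47 - \left(-7 + 5 i \sqrt{3} - \frac{1}{7 \left(-65\right)}\right) = 47 - \left(-7 + 5 i \sqrt{3} - - \frac{1}{455}\right) = 47 - \left(-7 + 5 i \sqrt{3} + \frac{1}{455}\right) = 47 - \left(- \frac{3184}{455} + 5 i \sqrt{3}\right) = 47 + \left(\frac{3184}{455} - 5 i \sqrt{3}\right) = \frac{24569}{455} - 5 i \sqrt{3}$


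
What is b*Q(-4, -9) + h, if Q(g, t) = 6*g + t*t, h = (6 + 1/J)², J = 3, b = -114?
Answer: -58121/9 ≈ -6457.9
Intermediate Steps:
h = 361/9 (h = (6 + 1/3)² = (6 + ⅓)² = (19/3)² = 361/9 ≈ 40.111)
Q(g, t) = t² + 6*g (Q(g, t) = 6*g + t² = t² + 6*g)
b*Q(-4, -9) + h = -114*((-9)² + 6*(-4)) + 361/9 = -114*(81 - 24) + 361/9 = -114*57 + 361/9 = -6498 + 361/9 = -58121/9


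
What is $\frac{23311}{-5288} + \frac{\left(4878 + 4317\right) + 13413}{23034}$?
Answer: $- \frac{69565745}{20300632} \approx -3.4268$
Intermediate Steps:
$\frac{23311}{-5288} + \frac{\left(4878 + 4317\right) + 13413}{23034} = 23311 \left(- \frac{1}{5288}\right) + \left(9195 + 13413\right) \frac{1}{23034} = - \frac{23311}{5288} + 22608 \cdot \frac{1}{23034} = - \frac{23311}{5288} + \frac{3768}{3839} = - \frac{69565745}{20300632}$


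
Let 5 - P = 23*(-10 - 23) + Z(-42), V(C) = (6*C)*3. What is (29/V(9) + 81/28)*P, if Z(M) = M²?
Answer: -1741750/567 ≈ -3071.9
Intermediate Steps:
V(C) = 18*C
P = -1000 (P = 5 - (23*(-10 - 23) + (-42)²) = 5 - (23*(-33) + 1764) = 5 - (-759 + 1764) = 5 - 1*1005 = 5 - 1005 = -1000)
(29/V(9) + 81/28)*P = (29/((18*9)) + 81/28)*(-1000) = (29/162 + 81*(1/28))*(-1000) = (29*(1/162) + 81/28)*(-1000) = (29/162 + 81/28)*(-1000) = (6967/2268)*(-1000) = -1741750/567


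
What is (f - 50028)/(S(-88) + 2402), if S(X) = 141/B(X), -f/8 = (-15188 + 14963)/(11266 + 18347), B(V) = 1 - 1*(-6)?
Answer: -3456780516/167362805 ≈ -20.654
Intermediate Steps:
B(V) = 7 (B(V) = 1 + 6 = 7)
f = 600/9871 (f = -8*(-15188 + 14963)/(11266 + 18347) = -(-1800)/29613 = -8*(-75/9871) = 600/9871 ≈ 0.060784)
S(X) = 141/7
(f - 50028)/(S(-88) + 2402) = (600/9871 - 50028)/(141/7 + 2402) = -493825788/(9871*16955/7) = -493825788/9871*7/16955 = -3456780516/167362805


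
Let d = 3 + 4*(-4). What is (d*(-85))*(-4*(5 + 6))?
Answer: -48620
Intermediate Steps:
d = -13 (d = 3 - 16 = -13)
(d*(-85))*(-4*(5 + 6)) = (-13*(-85))*(-4*(5 + 6)) = 1105*(-4*11) = 1105*(-44) = -48620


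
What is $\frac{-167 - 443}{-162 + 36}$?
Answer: $\frac{305}{63} \approx 4.8413$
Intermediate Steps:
$\frac{-167 - 443}{-162 + 36} = \frac{-167 - 443}{-126} = \left(-610\right) \left(- \frac{1}{126}\right) = \frac{305}{63}$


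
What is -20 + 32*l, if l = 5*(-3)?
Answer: -500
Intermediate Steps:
l = -15
-20 + 32*l = -20 + 32*(-15) = -20 - 480 = -500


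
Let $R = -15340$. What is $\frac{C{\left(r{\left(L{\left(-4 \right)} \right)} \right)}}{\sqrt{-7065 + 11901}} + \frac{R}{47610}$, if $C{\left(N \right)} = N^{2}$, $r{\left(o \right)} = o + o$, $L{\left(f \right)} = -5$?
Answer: $- \frac{1534}{4761} + \frac{50 \sqrt{1209}}{1209} \approx 1.1158$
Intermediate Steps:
$r{\left(o \right)} = 2 o$
$\frac{C{\left(r{\left(L{\left(-4 \right)} \right)} \right)}}{\sqrt{-7065 + 11901}} + \frac{R}{47610} = \frac{\left(2 \left(-5\right)\right)^{2}}{\sqrt{-7065 + 11901}} - \frac{15340}{47610} = \frac{\left(-10\right)^{2}}{\sqrt{4836}} - \frac{1534}{4761} = \frac{100}{2 \sqrt{1209}} - \frac{1534}{4761} = 100 \frac{\sqrt{1209}}{2418} - \frac{1534}{4761} = \frac{50 \sqrt{1209}}{1209} - \frac{1534}{4761} = - \frac{1534}{4761} + \frac{50 \sqrt{1209}}{1209}$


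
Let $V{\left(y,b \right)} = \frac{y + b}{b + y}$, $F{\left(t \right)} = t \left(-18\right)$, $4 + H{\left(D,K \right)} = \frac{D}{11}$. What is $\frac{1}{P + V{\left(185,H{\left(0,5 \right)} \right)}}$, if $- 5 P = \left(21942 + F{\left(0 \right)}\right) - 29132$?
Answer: $\frac{1}{1439} \approx 0.00069493$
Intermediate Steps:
$H{\left(D,K \right)} = -4 + \frac{D}{11}$
$F{\left(t \right)} = - 18 t$
$V{\left(y,b \right)} = 1$ ($V{\left(y,b \right)} = \frac{b + y}{b + y} = 1$)
$P = 1438$ ($P = - \frac{\left(21942 - 0\right) - 29132}{5} = - \frac{\left(21942 + 0\right) - 29132}{5} = - \frac{21942 - 29132}{5} = \left(- \frac{1}{5}\right) \left(-7190\right) = 1438$)
$\frac{1}{P + V{\left(185,H{\left(0,5 \right)} \right)}} = \frac{1}{1438 + 1} = \frac{1}{1439}$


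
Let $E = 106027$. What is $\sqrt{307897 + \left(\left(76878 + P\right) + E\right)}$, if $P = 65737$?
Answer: $\sqrt{556539} \approx 746.02$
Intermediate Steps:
$\sqrt{307897 + \left(\left(76878 + P\right) + E\right)} = \sqrt{307897 + \left(\left(76878 + 65737\right) + 106027\right)} = \sqrt{307897 + \left(142615 + 106027\right)} = \sqrt{307897 + 248642} = \sqrt{556539}$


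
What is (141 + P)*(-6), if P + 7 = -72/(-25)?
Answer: -20532/25 ≈ -821.28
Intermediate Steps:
P = -103/25 (P = -7 - 72/(-25) = -7 - 72*(-1/25) = -7 + 72/25 = -103/25 ≈ -4.1200)
(141 + P)*(-6) = (141 - 103/25)*(-6) = (3422/25)*(-6) = -20532/25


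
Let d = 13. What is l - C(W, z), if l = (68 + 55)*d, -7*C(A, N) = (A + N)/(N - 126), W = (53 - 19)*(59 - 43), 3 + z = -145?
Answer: 1533243/959 ≈ 1598.8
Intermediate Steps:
z = -148 (z = -3 - 145 = -148)
W = 544 (W = 34*16 = 544)
C(A, N) = -(A + N)/(7*(-126 + N)) (C(A, N) = -(A + N)/(7*(N - 126)) = -(A + N)/(7*(-126 + N)))
l = 1599 (l = (68 + 55)*13 = 123*13 = 1599)
l - C(W, z) = 1599 - (-1*544 - 1*(-148))/(7*(-126 - 148)) = 1599 - (-544 + 148)/(7*(-274)) = 1599 - (-1)*(-396)/(7*274) = 1599 - 1*198/959 = 1599 - 198/959 = 1533243/959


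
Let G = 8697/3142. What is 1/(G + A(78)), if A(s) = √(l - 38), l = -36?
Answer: 27325974/806177945 - 9872164*I*√74/806177945 ≈ 0.033896 - 0.10534*I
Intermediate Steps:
G = 8697/3142 (G = 8697*(1/3142) = 8697/3142 ≈ 2.7680)
A(s) = I*√74 (A(s) = √(-36 - 38) = √(-74) = I*√74)
1/(G + A(78)) = 1/(8697/3142 + I*√74)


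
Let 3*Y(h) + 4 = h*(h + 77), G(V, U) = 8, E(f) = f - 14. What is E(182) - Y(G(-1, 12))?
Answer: -172/3 ≈ -57.333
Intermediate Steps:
E(f) = -14 + f
Y(h) = -4/3 + h*(77 + h)/3 (Y(h) = -4/3 + (h*(h + 77))/3 = -4/3 + (h*(77 + h))/3 = -4/3 + h*(77 + h)/3)
E(182) - Y(G(-1, 12)) = (-14 + 182) - (-4/3 + (1/3)*8**2 + (77/3)*8) = 168 - (-4/3 + (1/3)*64 + 616/3) = 168 - (-4/3 + 64/3 + 616/3) = 168 - 1*676/3 = 168 - 676/3 = -172/3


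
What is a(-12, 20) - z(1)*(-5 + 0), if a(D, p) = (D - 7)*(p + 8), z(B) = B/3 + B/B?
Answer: -1576/3 ≈ -525.33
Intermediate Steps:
z(B) = 1 + B/3 (z(B) = B*(1/3) + 1 = B/3 + 1 = 1 + B/3)
a(D, p) = (-7 + D)*(8 + p)
a(-12, 20) - z(1)*(-5 + 0) = (-56 - 7*20 + 8*(-12) - 12*20) - (1 + (1/3)*1)*(-5 + 0) = (-56 - 140 - 96 - 240) - (1 + 1/3)*(-5) = -532 - 4*(-5)/3 = -532 - 1*(-20/3) = -532 + 20/3 = -1576/3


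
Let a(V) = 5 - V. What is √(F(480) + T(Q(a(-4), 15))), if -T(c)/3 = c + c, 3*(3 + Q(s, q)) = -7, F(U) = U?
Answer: 16*√2 ≈ 22.627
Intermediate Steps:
Q(s, q) = -16/3 (Q(s, q) = -3 + (⅓)*(-7) = -3 - 7/3 = -16/3)
T(c) = -6*c (T(c) = -3*(c + c) = -6*c)
√(F(480) + T(Q(a(-4), 15))) = √(480 - 6*(-16/3)) = √(480 + 32) = √512 = 16*√2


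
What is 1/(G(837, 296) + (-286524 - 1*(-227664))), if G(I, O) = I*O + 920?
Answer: 1/189812 ≈ 5.2684e-6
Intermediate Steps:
G(I, O) = 920 + I*O
1/(G(837, 296) + (-286524 - 1*(-227664))) = 1/((920 + 837*296) + (-286524 - 1*(-227664))) = 1/((920 + 247752) + (-286524 + 227664)) = 1/(248672 - 58860) = 1/189812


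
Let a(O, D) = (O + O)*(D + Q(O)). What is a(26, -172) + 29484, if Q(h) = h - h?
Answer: 20540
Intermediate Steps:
Q(h) = 0
a(O, D) = 2*D*O (a(O, D) = (O + O)*(D + 0) = (2*O)*D = 2*D*O)
a(26, -172) + 29484 = 2*(-172)*26 + 29484 = -8944 + 29484 = 20540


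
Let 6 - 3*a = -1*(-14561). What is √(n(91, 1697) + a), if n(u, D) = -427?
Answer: 2*I*√11877/3 ≈ 72.654*I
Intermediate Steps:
a = -14555/3 (a = 2 - (-1)*(-14561)/3 = 2 - ⅓*14561 = 2 - 14561/3 = -14555/3 ≈ -4851.7)
√(n(91, 1697) + a) = √(-427 - 14555/3) = √(-15836/3) = 2*I*√11877/3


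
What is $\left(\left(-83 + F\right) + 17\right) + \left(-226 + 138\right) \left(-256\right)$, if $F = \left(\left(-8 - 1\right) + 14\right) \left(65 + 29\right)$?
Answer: $22932$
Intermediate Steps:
$F = 470$ ($F = \left(-9 + 14\right) 94 = 5 \cdot 94 = 470$)
$\left(\left(-83 + F\right) + 17\right) + \left(-226 + 138\right) \left(-256\right) = \left(\left(-83 + 470\right) + 17\right) + \left(-226 + 138\right) \left(-256\right) = \left(387 + 17\right) - -22528 = 404 + 22528 = 22932$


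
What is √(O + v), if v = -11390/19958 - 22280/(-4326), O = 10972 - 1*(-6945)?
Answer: 2*√7222799087558103/1269681 ≈ 133.87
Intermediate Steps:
O = 17917 (O = 10972 + 6945 = 17917)
v = 5814575/1269681 (v = -11390*1/19958 - 22280*(-1/4326) = -335/587 + 11140/2163 = 5814575/1269681 ≈ 4.5796)
√(O + v) = √(17917 + 5814575/1269681) = √(22754689052/1269681) = 2*√7222799087558103/1269681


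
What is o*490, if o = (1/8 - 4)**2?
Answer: 235445/32 ≈ 7357.7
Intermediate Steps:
o = 961/64 (o = (1/8 - 4)**2 = (-31/8)**2 = 961/64 ≈ 15.016)
o*490 = (961/64)*490 = 235445/32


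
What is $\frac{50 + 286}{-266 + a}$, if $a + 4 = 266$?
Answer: $-84$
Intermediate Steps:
$a = 262$ ($a = -4 + 266 = 262$)
$\frac{50 + 286}{-266 + a} = \frac{50 + 286}{-266 + 262} = \frac{336}{-4} = 336 \left(- \frac{1}{4}\right) = -84$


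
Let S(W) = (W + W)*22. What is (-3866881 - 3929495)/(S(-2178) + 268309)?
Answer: -7796376/172477 ≈ -45.202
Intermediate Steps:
S(W) = 44*W (S(W) = (2*W)*22 = 44*W)
(-3866881 - 3929495)/(S(-2178) + 268309) = (-3866881 - 3929495)/(44*(-2178) + 268309) = -7796376/(-95832 + 268309) = -7796376/172477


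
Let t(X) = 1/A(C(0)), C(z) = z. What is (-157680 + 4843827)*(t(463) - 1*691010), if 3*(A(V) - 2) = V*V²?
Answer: -6476344190793/2 ≈ -3.2382e+12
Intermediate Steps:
A(V) = 2 + V³/3 (A(V) = 2 + (V*V²)/3 = 2 + V³/3)
t(X) = ½ (t(X) = 1/(2 + (⅓)*0³) = 1/(2 + (⅓)*0) = 1/(2 + 0) = 1/2 = ½)
(-157680 + 4843827)*(t(463) - 1*691010) = (-157680 + 4843827)*(½ - 1*691010) = 4686147*(½ - 691010) = 4686147*(-1382019/2) = -6476344190793/2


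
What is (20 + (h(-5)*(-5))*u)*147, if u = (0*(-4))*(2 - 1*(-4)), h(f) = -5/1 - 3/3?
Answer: 2940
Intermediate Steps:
h(f) = -6 (h(f) = -5*1 - 3*⅓ = -5 - 1 = -6)
u = 0 (u = 0*(2 + 4) = 0*6 = 0)
(20 + (h(-5)*(-5))*u)*147 = (20 - 6*(-5)*0)*147 = (20 + 30*0)*147 = (20 + 0)*147 = 20*147 = 2940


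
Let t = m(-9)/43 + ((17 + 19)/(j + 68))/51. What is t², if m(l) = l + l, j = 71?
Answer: 1765512324/10324388881 ≈ 0.17100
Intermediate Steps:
m(l) = 2*l
t = -42018/101609 (t = (2*(-9))/43 + ((17 + 19)/(71 + 68))/51 = -18*1/43 + (36/139)*(1/51) = -18/43 + (36*(1/139))*(1/51) = -18/43 + (36/139)*(1/51) = -18/43 + 12/2363 = -42018/101609 ≈ -0.41353)
t² = (-42018/101609)² = 1765512324/10324388881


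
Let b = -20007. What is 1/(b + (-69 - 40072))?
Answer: -1/60148 ≈ -1.6626e-5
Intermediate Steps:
1/(b + (-69 - 40072)) = 1/(-20007 + (-69 - 40072)) = 1/(-20007 - 40141) = 1/(-60148) = -1/60148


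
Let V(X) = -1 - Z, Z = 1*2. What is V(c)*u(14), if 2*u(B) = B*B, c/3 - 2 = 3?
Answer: -294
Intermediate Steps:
c = 15 (c = 6 + 3*3 = 6 + 9 = 15)
Z = 2
u(B) = B²/2 (u(B) = (B*B)/2 = B²/2)
V(X) = -3 (V(X) = -1 - 1*2 = -1 - 2 = -3)
V(c)*u(14) = -3*14²/2 = -3*196/2 = -3*98 = -294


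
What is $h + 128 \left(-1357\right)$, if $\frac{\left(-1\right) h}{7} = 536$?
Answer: $-177448$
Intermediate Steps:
$h = -3752$ ($h = \left(-7\right) 536 = -3752$)
$h + 128 \left(-1357\right) = -3752 + 128 \left(-1357\right) = -3752 - 173696 = -177448$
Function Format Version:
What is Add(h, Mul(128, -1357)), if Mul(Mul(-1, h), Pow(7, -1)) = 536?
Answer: -177448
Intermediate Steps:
h = -3752 (h = Mul(-7, 536) = -3752)
Add(h, Mul(128, -1357)) = Add(-3752, Mul(128, -1357)) = Add(-3752, -173696) = -177448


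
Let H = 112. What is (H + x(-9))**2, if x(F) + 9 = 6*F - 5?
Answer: 1936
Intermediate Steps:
x(F) = -14 + 6*F (x(F) = -9 + (6*F - 5) = -9 + (-5 + 6*F) = -14 + 6*F)
(H + x(-9))**2 = (112 + (-14 + 6*(-9)))**2 = (112 + (-14 - 54))**2 = (112 - 68)**2 = 44**2 = 1936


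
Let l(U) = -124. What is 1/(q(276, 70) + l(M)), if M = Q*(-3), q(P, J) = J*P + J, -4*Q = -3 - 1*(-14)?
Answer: 1/19266 ≈ 5.1905e-5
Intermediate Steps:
Q = -11/4 (Q = -(-3 - 1*(-14))/4 = -(-3 + 14)/4 = -¼*11 = -11/4 ≈ -2.7500)
q(P, J) = J + J*P
M = 33/4 (M = -11/4*(-3) = 33/4 ≈ 8.2500)
1/(q(276, 70) + l(M)) = 1/(70*(1 + 276) - 124) = 1/(70*277 - 124) = 1/(19390 - 124) = 1/19266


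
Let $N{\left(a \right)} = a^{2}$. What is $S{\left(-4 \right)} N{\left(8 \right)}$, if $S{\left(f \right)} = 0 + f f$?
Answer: $1024$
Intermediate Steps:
$S{\left(f \right)} = f^{2}$ ($S{\left(f \right)} = 0 + f^{2} = f^{2}$)
$S{\left(-4 \right)} N{\left(8 \right)} = \left(-4\right)^{2} \cdot 8^{2} = 16 \cdot 64 = 1024$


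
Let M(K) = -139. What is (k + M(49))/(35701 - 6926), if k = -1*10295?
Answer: -10434/28775 ≈ -0.36261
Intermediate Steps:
k = -10295
(k + M(49))/(35701 - 6926) = (-10295 - 139)/(35701 - 6926) = -10434/28775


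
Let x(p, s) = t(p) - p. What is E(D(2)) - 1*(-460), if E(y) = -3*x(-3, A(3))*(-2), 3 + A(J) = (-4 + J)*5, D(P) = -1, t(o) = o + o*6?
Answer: 352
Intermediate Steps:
t(o) = 7*o (t(o) = o + 6*o = 7*o)
A(J) = -23 + 5*J (A(J) = -3 + (-4 + J)*5 = -3 + (-20 + 5*J) = -23 + 5*J)
x(p, s) = 6*p (x(p, s) = 7*p - p = 6*p)
E(y) = -108 (E(y) = -18*(-3)*(-2) = -3*(-18)*(-2) = 54*(-2) = -108)
E(D(2)) - 1*(-460) = -108 - 1*(-460) = -108 + 460 = 352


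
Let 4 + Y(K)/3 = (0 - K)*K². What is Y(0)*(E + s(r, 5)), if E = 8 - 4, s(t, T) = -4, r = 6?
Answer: 0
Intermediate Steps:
Y(K) = -12 - 3*K³ (Y(K) = -12 + 3*((0 - K)*K²) = -12 + 3*((-K)*K²) = -12 + 3*(-K³) = -12 - 3*K³)
E = 4
Y(0)*(E + s(r, 5)) = (-12 - 3*0³)*(4 - 4) = (-12 - 3*0)*0 = (-12 + 0)*0 = -12*0 = 0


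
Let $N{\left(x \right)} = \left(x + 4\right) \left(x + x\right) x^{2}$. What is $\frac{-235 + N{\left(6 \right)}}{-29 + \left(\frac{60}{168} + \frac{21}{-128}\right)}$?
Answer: $- \frac{3660160}{25811} \approx -141.81$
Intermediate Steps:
$N{\left(x \right)} = 2 x^{3} \left(4 + x\right)$ ($N{\left(x \right)} = \left(4 + x\right) 2 x x^{2} = 2 x \left(4 + x\right) x^{2} = 2 x^{3} \left(4 + x\right)$)
$\frac{-235 + N{\left(6 \right)}}{-29 + \left(\frac{60}{168} + \frac{21}{-128}\right)} = \frac{-235 + 2 \cdot 6^{3} \left(4 + 6\right)}{-29 + \left(\frac{60}{168} + \frac{21}{-128}\right)} = \frac{-235 + 2 \cdot 216 \cdot 10}{-29 + \left(60 \cdot \frac{1}{168} + 21 \left(- \frac{1}{128}\right)\right)} = \frac{-235 + 4320}{-29 + \left(\frac{5}{14} - \frac{21}{128}\right)} = \frac{4085}{-29 + \frac{173}{896}} = \frac{4085}{- \frac{25811}{896}} = 4085 \left(- \frac{896}{25811}\right) = - \frac{3660160}{25811}$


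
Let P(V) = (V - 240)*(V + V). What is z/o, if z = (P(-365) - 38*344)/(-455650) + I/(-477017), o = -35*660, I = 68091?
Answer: 2675734727/57055108963125 ≈ 4.6897e-5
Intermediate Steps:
P(V) = 2*V*(-240 + V) (P(V) = (-240 + V)*(2*V) = 2*V*(-240 + V))
o = -23100
z = -117732327988/108676398025 (z = (2*(-365)*(-240 - 365) - 38*344)/(-455650) + 68091/(-477017) = (2*(-365)*(-605) - 1*13072)*(-1/455650) + 68091*(-1/477017) = (441650 - 13072)*(-1/455650) - 68091/477017 = 428578*(-1/455650) - 68091/477017 = -214289/227825 - 68091/477017 = -117732327988/108676398025 ≈ -1.0833)
z/o = -117732327988/108676398025/(-23100) = -117732327988/108676398025*(-1/23100) = 2675734727/57055108963125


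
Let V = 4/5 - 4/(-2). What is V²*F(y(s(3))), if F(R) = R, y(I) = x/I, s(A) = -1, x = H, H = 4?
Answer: -784/25 ≈ -31.360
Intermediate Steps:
x = 4
y(I) = 4/I
V = 14/5 (V = 4*(⅕) - 4*(-½) = ⅘ + 2 = 14/5 ≈ 2.8000)
V²*F(y(s(3))) = (14/5)²*(4/(-1)) = 196*(4*(-1))/25 = (196/25)*(-4) = -784/25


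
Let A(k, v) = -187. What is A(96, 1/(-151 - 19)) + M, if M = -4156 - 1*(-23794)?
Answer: 19451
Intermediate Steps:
M = 19638 (M = -4156 + 23794 = 19638)
A(96, 1/(-151 - 19)) + M = -187 + 19638 = 19451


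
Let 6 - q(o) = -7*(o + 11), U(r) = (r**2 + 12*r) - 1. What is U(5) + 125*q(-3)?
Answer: 7834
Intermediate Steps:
U(r) = -1 + r**2 + 12*r
q(o) = 83 + 7*o (q(o) = 6 - (-7)*(o + 11) = 6 - (-7)*(11 + o) = 6 - (-77 - 7*o) = 6 + (77 + 7*o) = 83 + 7*o)
U(5) + 125*q(-3) = (-1 + 5**2 + 12*5) + 125*(83 + 7*(-3)) = (-1 + 25 + 60) + 125*(83 - 21) = 84 + 125*62 = 84 + 7750 = 7834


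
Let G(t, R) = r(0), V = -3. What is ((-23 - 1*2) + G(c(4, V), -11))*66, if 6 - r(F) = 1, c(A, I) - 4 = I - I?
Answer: -1320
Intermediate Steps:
c(A, I) = 4 (c(A, I) = 4 + (I - I) = 4 + 0 = 4)
r(F) = 5 (r(F) = 6 - 1*1 = 6 - 1 = 5)
G(t, R) = 5
((-23 - 1*2) + G(c(4, V), -11))*66 = ((-23 - 1*2) + 5)*66 = ((-23 - 2) + 5)*66 = (-25 + 5)*66 = -20*66 = -1320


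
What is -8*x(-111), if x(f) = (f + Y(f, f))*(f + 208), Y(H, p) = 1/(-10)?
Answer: 431068/5 ≈ 86214.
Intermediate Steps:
Y(H, p) = -⅒
x(f) = (208 + f)*(-⅒ + f) (x(f) = (f - ⅒)*(f + 208) = (-⅒ + f)*(208 + f) = (208 + f)*(-⅒ + f))
-8*x(-111) = -8*(-104/5 + (-111)² + (2079/10)*(-111)) = -8*(-104/5 + 12321 - 230769/10) = -8*(-107767/10) = 431068/5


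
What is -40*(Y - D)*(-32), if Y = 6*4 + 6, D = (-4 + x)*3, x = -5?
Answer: 72960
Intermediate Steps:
D = -27 (D = (-4 - 5)*3 = -9*3 = -27)
Y = 30 (Y = 24 + 6 = 30)
-40*(Y - D)*(-32) = -40*(30 - 1*(-27))*(-32) = -40*(30 + 27)*(-32) = -40*57*(-32) = -2280*(-32) = 72960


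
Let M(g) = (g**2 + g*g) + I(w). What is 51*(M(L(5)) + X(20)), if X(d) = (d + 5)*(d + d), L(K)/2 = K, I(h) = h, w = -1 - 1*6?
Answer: 60843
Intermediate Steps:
w = -7 (w = -1 - 6 = -7)
L(K) = 2*K
X(d) = 2*d*(5 + d) (X(d) = (5 + d)*(2*d) = 2*d*(5 + d))
M(g) = -7 + 2*g**2 (M(g) = (g**2 + g*g) - 7 = (g**2 + g**2) - 7 = 2*g**2 - 7 = -7 + 2*g**2)
51*(M(L(5)) + X(20)) = 51*((-7 + 2*(2*5)**2) + 2*20*(5 + 20)) = 51*((-7 + 2*10**2) + 2*20*25) = 51*((-7 + 2*100) + 1000) = 51*((-7 + 200) + 1000) = 51*(193 + 1000) = 51*1193 = 60843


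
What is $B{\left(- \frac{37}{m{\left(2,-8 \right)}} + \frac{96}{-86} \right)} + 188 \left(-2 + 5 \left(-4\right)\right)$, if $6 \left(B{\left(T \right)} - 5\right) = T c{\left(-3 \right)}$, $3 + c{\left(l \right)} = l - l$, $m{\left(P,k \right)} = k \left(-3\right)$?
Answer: $- \frac{8523641}{2064} \approx -4129.7$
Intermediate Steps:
$m{\left(P,k \right)} = - 3 k$
$c{\left(l \right)} = -3$ ($c{\left(l \right)} = -3 + \left(l - l\right) = -3 + 0 = -3$)
$B{\left(T \right)} = 5 - \frac{T}{2}$ ($B{\left(T \right)} = 5 + \frac{T \left(-3\right)}{6} = 5 + \frac{\left(-3\right) T}{6} = 5 - \frac{T}{2}$)
$B{\left(- \frac{37}{m{\left(2,-8 \right)}} + \frac{96}{-86} \right)} + 188 \left(-2 + 5 \left(-4\right)\right) = \left(5 - \frac{- \frac{37}{\left(-3\right) \left(-8\right)} + \frac{96}{-86}}{2}\right) + 188 \left(-2 + 5 \left(-4\right)\right) = \left(5 - \frac{- \frac{37}{24} + 96 \left(- \frac{1}{86}\right)}{2}\right) + 188 \left(-2 - 20\right) = \left(5 - \frac{\left(-37\right) \frac{1}{24} - \frac{48}{43}}{2}\right) + 188 \left(-22\right) = \left(5 - \frac{- \frac{37}{24} - \frac{48}{43}}{2}\right) - 4136 = \left(5 - - \frac{2743}{2064}\right) - 4136 = \left(5 + \frac{2743}{2064}\right) - 4136 = \frac{13063}{2064} - 4136 = - \frac{8523641}{2064}$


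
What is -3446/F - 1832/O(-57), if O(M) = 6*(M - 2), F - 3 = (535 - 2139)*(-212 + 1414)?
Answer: 1766662522/341256885 ≈ 5.1769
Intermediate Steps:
F = -1928005 (F = 3 + (535 - 2139)*(-212 + 1414) = 3 - 1604*1202 = 3 - 1928008 = -1928005)
O(M) = -12 + 6*M (O(M) = 6*(-2 + M) = -12 + 6*M)
-3446/F - 1832/O(-57) = -3446/(-1928005) - 1832/(-12 + 6*(-57)) = -3446*(-1/1928005) - 1832/(-12 - 342) = 3446/1928005 - 1832/(-354) = 3446/1928005 - 1832*(-1/354) = 3446/1928005 + 916/177 = 1766662522/341256885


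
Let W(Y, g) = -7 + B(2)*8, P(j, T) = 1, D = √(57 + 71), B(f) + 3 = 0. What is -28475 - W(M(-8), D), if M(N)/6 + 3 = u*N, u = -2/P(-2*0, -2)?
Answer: -28444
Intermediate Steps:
B(f) = -3 (B(f) = -3 + 0 = -3)
D = 8*√2 (D = √128 = 8*√2 ≈ 11.314)
u = -2 (u = -2/1 = -2*1 = -2)
M(N) = -18 - 12*N (M(N) = -18 + 6*(-2*N) = -18 - 12*N)
W(Y, g) = -31 (W(Y, g) = -7 - 3*8 = -7 - 24 = -31)
-28475 - W(M(-8), D) = -28475 - 1*(-31) = -28475 + 31 = -28444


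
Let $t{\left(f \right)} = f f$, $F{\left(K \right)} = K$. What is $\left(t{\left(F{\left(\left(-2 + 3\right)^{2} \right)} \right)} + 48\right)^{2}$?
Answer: $2401$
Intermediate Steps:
$t{\left(f \right)} = f^{2}$
$\left(t{\left(F{\left(\left(-2 + 3\right)^{2} \right)} \right)} + 48\right)^{2} = \left(\left(\left(-2 + 3\right)^{2}\right)^{2} + 48\right)^{2} = \left(\left(1^{2}\right)^{2} + 48\right)^{2} = \left(1^{2} + 48\right)^{2} = \left(1 + 48\right)^{2} = 49^{2} = 2401$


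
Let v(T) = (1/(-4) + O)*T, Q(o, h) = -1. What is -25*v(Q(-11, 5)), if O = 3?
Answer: 275/4 ≈ 68.750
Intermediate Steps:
v(T) = 11*T/4 (v(T) = (1/(-4) + 3)*T = (-¼ + 3)*T = 11*T/4)
-25*v(Q(-11, 5)) = -275*(-1)/4 = -25*(-11/4) = 275/4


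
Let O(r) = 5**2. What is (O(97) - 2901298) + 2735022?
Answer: -166251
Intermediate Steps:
O(r) = 25
(O(97) - 2901298) + 2735022 = (25 - 2901298) + 2735022 = -2901273 + 2735022 = -166251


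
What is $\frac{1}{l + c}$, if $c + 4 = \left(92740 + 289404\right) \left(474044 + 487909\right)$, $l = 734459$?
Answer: $\frac{1}{367605301687} \approx 2.7203 \cdot 10^{-12}$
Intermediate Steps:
$c = 367604567228$ ($c = -4 + \left(92740 + 289404\right) \left(474044 + 487909\right) = -4 + 382144 \cdot 961953 = -4 + 367604567232 = 367604567228$)
$\frac{1}{l + c} = \frac{1}{734459 + 367604567228} = \frac{1}{367605301687}$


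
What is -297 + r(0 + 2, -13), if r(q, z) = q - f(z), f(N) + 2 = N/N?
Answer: -294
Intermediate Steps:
f(N) = -1 (f(N) = -2 + N/N = -2 + 1 = -1)
r(q, z) = 1 + q (r(q, z) = q - 1*(-1) = q + 1 = 1 + q)
-297 + r(0 + 2, -13) = -297 + (1 + (0 + 2)) = -297 + (1 + 2) = -297 + 3 = -294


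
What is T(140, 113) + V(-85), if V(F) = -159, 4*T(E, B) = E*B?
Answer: 3796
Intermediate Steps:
T(E, B) = B*E/4 (T(E, B) = (E*B)/4 = (B*E)/4 = B*E/4)
T(140, 113) + V(-85) = (¼)*113*140 - 159 = 3955 - 159 = 3796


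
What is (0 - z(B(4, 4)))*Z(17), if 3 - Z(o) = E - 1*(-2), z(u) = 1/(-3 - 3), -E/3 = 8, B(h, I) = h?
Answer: 25/6 ≈ 4.1667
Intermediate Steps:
E = -24 (E = -3*8 = -24)
z(u) = -1/6 (z(u) = 1/(-6) = -1/6)
Z(o) = 25 (Z(o) = 3 - (-24 - 1*(-2)) = 3 - (-24 + 2) = 3 - 1*(-22) = 3 + 22 = 25)
(0 - z(B(4, 4)))*Z(17) = (0 - 1*(-1/6))*25 = (0 + 1/6)*25 = (1/6)*25 = 25/6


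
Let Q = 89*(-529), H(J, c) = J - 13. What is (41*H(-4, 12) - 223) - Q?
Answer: 46161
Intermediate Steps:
H(J, c) = -13 + J
Q = -47081
(41*H(-4, 12) - 223) - Q = (41*(-13 - 4) - 223) - 1*(-47081) = (41*(-17) - 223) + 47081 = (-697 - 223) + 47081 = -920 + 47081 = 46161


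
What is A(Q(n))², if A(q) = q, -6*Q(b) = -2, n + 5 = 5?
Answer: ⅑ ≈ 0.11111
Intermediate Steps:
n = 0 (n = -5 + 5 = 0)
Q(b) = ⅓ (Q(b) = -⅙*(-2) = ⅓)
A(Q(n))² = (⅓)² = ⅑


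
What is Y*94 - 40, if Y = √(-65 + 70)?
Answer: -40 + 94*√5 ≈ 170.19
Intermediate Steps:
Y = √5 ≈ 2.2361
Y*94 - 40 = √5*94 - 40 = 94*√5 - 40 = -40 + 94*√5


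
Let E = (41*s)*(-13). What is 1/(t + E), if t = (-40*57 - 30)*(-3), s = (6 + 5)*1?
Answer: 1/1067 ≈ 0.00093721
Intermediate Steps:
s = 11 (s = 11*1 = 11)
E = -5863 (E = (41*11)*(-13) = 451*(-13) = -5863)
t = 6930 (t = (-2280 - 30)*(-3) = -2310*(-3) = 6930)
1/(t + E) = 1/(6930 - 5863) = 1/1067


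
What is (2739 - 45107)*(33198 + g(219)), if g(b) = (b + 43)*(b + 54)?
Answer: -4436946432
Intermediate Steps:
g(b) = (43 + b)*(54 + b)
(2739 - 45107)*(33198 + g(219)) = (2739 - 45107)*(33198 + (2322 + 219² + 97*219)) = -42368*(33198 + (2322 + 47961 + 21243)) = -42368*(33198 + 71526) = -42368*104724 = -4436946432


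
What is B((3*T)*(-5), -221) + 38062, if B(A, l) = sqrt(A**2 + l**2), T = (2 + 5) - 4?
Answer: 38062 + sqrt(50866) ≈ 38288.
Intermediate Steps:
T = 3 (T = 7 - 4 = 3)
B((3*T)*(-5), -221) + 38062 = sqrt(((3*3)*(-5))**2 + (-221)**2) + 38062 = sqrt((9*(-5))**2 + 48841) + 38062 = sqrt((-45)**2 + 48841) + 38062 = sqrt(2025 + 48841) + 38062 = sqrt(50866) + 38062 = 38062 + sqrt(50866)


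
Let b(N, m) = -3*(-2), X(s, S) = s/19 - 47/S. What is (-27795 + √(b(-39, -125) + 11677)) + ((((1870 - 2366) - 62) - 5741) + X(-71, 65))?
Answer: -42111598/1235 + √11683 ≈ -33990.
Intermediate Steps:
X(s, S) = -47/S + s/19 (X(s, S) = s*(1/19) - 47/S = s/19 - 47/S = -47/S + s/19)
b(N, m) = 6
(-27795 + √(b(-39, -125) + 11677)) + ((((1870 - 2366) - 62) - 5741) + X(-71, 65)) = (-27795 + √(6 + 11677)) + ((((1870 - 2366) - 62) - 5741) + (-47/65 + (1/19)*(-71))) = (-27795 + √11683) + (((-496 - 62) - 5741) + (-47*1/65 - 71/19)) = (-27795 + √11683) + ((-558 - 5741) + (-47/65 - 71/19)) = (-27795 + √11683) + (-6299 - 5508/1235) = (-27795 + √11683) - 7784773/1235 = -42111598/1235 + √11683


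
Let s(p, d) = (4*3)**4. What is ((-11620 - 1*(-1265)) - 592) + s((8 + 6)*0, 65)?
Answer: 9789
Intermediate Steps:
s(p, d) = 20736 (s(p, d) = 12**4 = 20736)
((-11620 - 1*(-1265)) - 592) + s((8 + 6)*0, 65) = ((-11620 - 1*(-1265)) - 592) + 20736 = ((-11620 + 1265) - 592) + 20736 = (-10355 - 592) + 20736 = -10947 + 20736 = 9789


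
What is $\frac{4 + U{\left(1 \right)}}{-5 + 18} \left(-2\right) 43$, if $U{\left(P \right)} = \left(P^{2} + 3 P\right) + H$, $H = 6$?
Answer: $- \frac{1204}{13} \approx -92.615$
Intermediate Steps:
$U{\left(P \right)} = 6 + P^{2} + 3 P$ ($U{\left(P \right)} = \left(P^{2} + 3 P\right) + 6 = 6 + P^{2} + 3 P$)
$\frac{4 + U{\left(1 \right)}}{-5 + 18} \left(-2\right) 43 = \frac{4 + \left(6 + 1^{2} + 3 \cdot 1\right)}{-5 + 18} \left(-2\right) 43 = \frac{4 + \left(6 + 1 + 3\right)}{13} \left(-2\right) 43 = \left(4 + 10\right) \frac{1}{13} \left(-2\right) 43 = 14 \cdot \frac{1}{13} \left(-2\right) 43 = \frac{14}{13} \left(-2\right) 43 = \left(- \frac{28}{13}\right) 43 = - \frac{1204}{13}$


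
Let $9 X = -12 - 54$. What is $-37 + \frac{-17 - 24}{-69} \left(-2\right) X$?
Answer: $- \frac{5855}{207} \approx -28.285$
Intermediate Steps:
$X = - \frac{22}{3}$ ($X = \frac{-12 - 54}{9} = \frac{1}{9} \left(-66\right) = - \frac{22}{3} \approx -7.3333$)
$-37 + \frac{-17 - 24}{-69} \left(-2\right) X = -37 + \frac{-17 - 24}{-69} \left(-2\right) \left(- \frac{22}{3}\right) = -37 + \left(-41\right) \left(- \frac{1}{69}\right) \left(-2\right) \left(- \frac{22}{3}\right) = -37 + \frac{41}{69} \left(-2\right) \left(- \frac{22}{3}\right) = -37 - - \frac{1804}{207} = -37 + \frac{1804}{207} = - \frac{5855}{207}$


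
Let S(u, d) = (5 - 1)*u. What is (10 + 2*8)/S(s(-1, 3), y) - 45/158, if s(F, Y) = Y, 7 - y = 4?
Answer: 446/237 ≈ 1.8819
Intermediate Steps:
y = 3 (y = 7 - 1*4 = 7 - 4 = 3)
S(u, d) = 4*u
(10 + 2*8)/S(s(-1, 3), y) - 45/158 = (10 + 2*8)/((4*3)) - 45/158 = (10 + 16)/12 - 45*1/158 = 26*(1/12) - 45/158 = 13/6 - 45/158 = 446/237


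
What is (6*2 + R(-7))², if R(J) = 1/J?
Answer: 6889/49 ≈ 140.59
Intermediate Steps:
(6*2 + R(-7))² = (6*2 + 1/(-7))² = (12 - ⅐)² = (83/7)² = 6889/49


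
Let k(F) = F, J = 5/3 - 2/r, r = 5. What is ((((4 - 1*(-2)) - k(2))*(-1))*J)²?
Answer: 5776/225 ≈ 25.671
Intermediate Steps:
J = 19/15 (J = 5/3 - 2/5 = 5*(⅓) - 2*⅕ = 5/3 - ⅖ = 19/15 ≈ 1.2667)
((((4 - 1*(-2)) - k(2))*(-1))*J)² = ((((4 - 1*(-2)) - 1*2)*(-1))*(19/15))² = ((((4 + 2) - 2)*(-1))*(19/15))² = (((6 - 2)*(-1))*(19/15))² = ((4*(-1))*(19/15))² = (-4*19/15)² = (-76/15)² = 5776/225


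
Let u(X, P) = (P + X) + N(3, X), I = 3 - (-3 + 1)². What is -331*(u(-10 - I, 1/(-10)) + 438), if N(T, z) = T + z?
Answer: -1399799/10 ≈ -1.3998e+5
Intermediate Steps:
I = -1 (I = 3 - 1*(-2)² = 3 - 1*4 = 3 - 4 = -1)
u(X, P) = 3 + P + 2*X (u(X, P) = (P + X) + (3 + X) = 3 + P + 2*X)
-331*(u(-10 - I, 1/(-10)) + 438) = -331*((3 + 1/(-10) + 2*(-10 - 1*(-1))) + 438) = -331*((3 - ⅒ + 2*(-10 + 1)) + 438) = -331*((3 - ⅒ + 2*(-9)) + 438) = -331*((3 - ⅒ - 18) + 438) = -331*(-151/10 + 438) = -331*4229/10 = -1399799/10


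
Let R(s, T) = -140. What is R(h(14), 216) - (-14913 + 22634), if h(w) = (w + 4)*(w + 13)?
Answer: -7861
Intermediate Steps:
h(w) = (4 + w)*(13 + w)
R(h(14), 216) - (-14913 + 22634) = -140 - (-14913 + 22634) = -140 - 1*7721 = -140 - 7721 = -7861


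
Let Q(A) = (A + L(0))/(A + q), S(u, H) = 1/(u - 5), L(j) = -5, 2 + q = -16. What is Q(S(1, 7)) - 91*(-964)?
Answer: 6403873/73 ≈ 87724.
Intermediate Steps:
q = -18 (q = -2 - 16 = -18)
S(u, H) = 1/(-5 + u)
Q(A) = (-5 + A)/(-18 + A) (Q(A) = (A - 5)/(A - 18) = (-5 + A)/(-18 + A))
Q(S(1, 7)) - 91*(-964) = (-5 + 1/(-5 + 1))/(-18 + 1/(-5 + 1)) - 91*(-964) = (-5 + 1/(-4))/(-18 + 1/(-4)) + 87724 = (-5 - ¼)/(-18 - ¼) + 87724 = -21/4/(-73/4) + 87724 = -4/73*(-21/4) + 87724 = 21/73 + 87724 = 6403873/73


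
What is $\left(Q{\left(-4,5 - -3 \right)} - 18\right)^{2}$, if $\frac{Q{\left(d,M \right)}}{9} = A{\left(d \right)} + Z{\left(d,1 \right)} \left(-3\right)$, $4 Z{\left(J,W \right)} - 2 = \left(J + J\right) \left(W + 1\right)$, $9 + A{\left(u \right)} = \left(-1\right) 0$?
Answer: $\frac{81}{4} \approx 20.25$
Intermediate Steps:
$A{\left(u \right)} = -9$ ($A{\left(u \right)} = -9 - 0 = -9 + 0 = -9$)
$Z{\left(J,W \right)} = \frac{1}{2} + \frac{J \left(1 + W\right)}{2}$ ($Z{\left(J,W \right)} = \frac{1}{2} + \frac{\left(J + J\right) \left(W + 1\right)}{4} = \frac{1}{2} + \frac{2 J \left(1 + W\right)}{4} = \frac{1}{2} + \frac{J \left(1 + W\right)}{2}$)
$Q{\left(d,M \right)} = - \frac{189}{2} - 27 d$ ($Q{\left(d,M \right)} = 9 \left(-9 + \left(\frac{1}{2} + \frac{d}{2} + \frac{1}{2} d 1\right) \left(-3\right)\right) = 9 \left(-9 + \left(\frac{1}{2} + \frac{d}{2} + \frac{d}{2}\right) \left(-3\right)\right) = 9 \left(-9 + \left(\frac{1}{2} + d\right) \left(-3\right)\right) = 9 \left(-9 - \left(\frac{3}{2} + 3 d\right)\right) = 9 \left(- \frac{21}{2} - 3 d\right) = - \frac{189}{2} - 27 d$)
$\left(Q{\left(-4,5 - -3 \right)} - 18\right)^{2} = \left(\left(- \frac{189}{2} - -108\right) - 18\right)^{2} = \left(\left(- \frac{189}{2} + 108\right) + \left(-65 + 47\right)\right)^{2} = \left(\frac{27}{2} - 18\right)^{2} = \left(- \frac{9}{2}\right)^{2} = \frac{81}{4}$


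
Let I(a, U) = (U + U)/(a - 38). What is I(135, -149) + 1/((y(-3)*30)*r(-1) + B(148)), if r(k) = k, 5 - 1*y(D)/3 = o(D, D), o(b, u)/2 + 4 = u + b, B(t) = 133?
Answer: -630963/205349 ≈ -3.0726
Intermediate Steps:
o(b, u) = -8 + 2*b + 2*u (o(b, u) = -8 + 2*(u + b) = -8 + 2*(b + u) = -8 + (2*b + 2*u) = -8 + 2*b + 2*u)
y(D) = 39 - 12*D (y(D) = 15 - 3*(-8 + 2*D + 2*D) = 15 - 3*(-8 + 4*D) = 15 + (24 - 12*D) = 39 - 12*D)
I(a, U) = 2*U/(-38 + a) (I(a, U) = (2*U)/(-38 + a) = 2*U/(-38 + a))
I(135, -149) + 1/((y(-3)*30)*r(-1) + B(148)) = 2*(-149)/(-38 + 135) + 1/(((39 - 12*(-3))*30)*(-1) + 133) = 2*(-149)/97 + 1/(((39 + 36)*30)*(-1) + 133) = 2*(-149)*(1/97) + 1/((75*30)*(-1) + 133) = -298/97 + 1/(2250*(-1) + 133) = -298/97 + 1/(-2250 + 133) = -298/97 + 1/(-2117) = -298/97 - 1/2117 = -630963/205349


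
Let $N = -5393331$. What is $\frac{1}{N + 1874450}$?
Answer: $- \frac{1}{3518881} \approx -2.8418 \cdot 10^{-7}$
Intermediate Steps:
$\frac{1}{N + 1874450} = \frac{1}{-5393331 + 1874450} = \frac{1}{-3518881} = - \frac{1}{3518881}$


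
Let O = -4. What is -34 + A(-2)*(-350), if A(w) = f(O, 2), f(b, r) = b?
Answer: 1366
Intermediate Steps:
A(w) = -4
-34 + A(-2)*(-350) = -34 - 4*(-350) = -34 + 1400 = 1366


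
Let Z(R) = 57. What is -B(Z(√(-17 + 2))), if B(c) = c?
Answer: -57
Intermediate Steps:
-B(Z(√(-17 + 2))) = -1*57 = -57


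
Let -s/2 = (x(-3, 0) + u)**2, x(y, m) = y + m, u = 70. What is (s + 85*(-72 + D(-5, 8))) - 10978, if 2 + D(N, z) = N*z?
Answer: -29646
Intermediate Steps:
x(y, m) = m + y
D(N, z) = -2 + N*z
s = -8978 (s = -2*((0 - 3) + 70)**2 = -2*(-3 + 70)**2 = -2*67**2 = -2*4489 = -8978)
(s + 85*(-72 + D(-5, 8))) - 10978 = (-8978 + 85*(-72 + (-2 - 5*8))) - 10978 = (-8978 + 85*(-72 + (-2 - 40))) - 10978 = (-8978 + 85*(-72 - 42)) - 10978 = (-8978 + 85*(-114)) - 10978 = (-8978 - 9690) - 10978 = -18668 - 10978 = -29646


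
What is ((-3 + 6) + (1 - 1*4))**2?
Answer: 0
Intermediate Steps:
((-3 + 6) + (1 - 1*4))**2 = (3 + (1 - 4))**2 = (3 - 3)**2 = 0**2 = 0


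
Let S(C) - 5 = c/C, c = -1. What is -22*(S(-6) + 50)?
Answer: -3641/3 ≈ -1213.7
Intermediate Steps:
S(C) = 5 - 1/C
-22*(S(-6) + 50) = -22*((5 - 1/(-6)) + 50) = -22*((5 - 1*(-⅙)) + 50) = -22*((5 + ⅙) + 50) = -22*(31/6 + 50) = -22*331/6 = -3641/3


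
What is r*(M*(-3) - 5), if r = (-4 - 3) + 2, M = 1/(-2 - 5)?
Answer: 160/7 ≈ 22.857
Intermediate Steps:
M = -⅐ (M = 1/(-7) = -⅐ ≈ -0.14286)
r = -5 (r = -7 + 2 = -5)
r*(M*(-3) - 5) = -5*(-⅐*(-3) - 5) = -5*(3/7 - 5) = -5*(-32/7) = 160/7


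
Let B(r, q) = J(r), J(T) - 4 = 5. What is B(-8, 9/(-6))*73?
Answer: 657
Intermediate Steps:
J(T) = 9 (J(T) = 4 + 5 = 9)
B(r, q) = 9
B(-8, 9/(-6))*73 = 9*73 = 657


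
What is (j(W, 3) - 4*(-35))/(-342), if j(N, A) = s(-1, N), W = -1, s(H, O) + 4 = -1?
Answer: -15/38 ≈ -0.39474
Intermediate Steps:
s(H, O) = -5 (s(H, O) = -4 - 1 = -5)
j(N, A) = -5
(j(W, 3) - 4*(-35))/(-342) = (-5 - 4*(-35))/(-342) = (-5 + 140)*(-1/342) = 135*(-1/342) = -15/38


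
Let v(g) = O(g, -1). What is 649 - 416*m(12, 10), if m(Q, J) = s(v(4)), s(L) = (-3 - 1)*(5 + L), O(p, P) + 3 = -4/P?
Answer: 10633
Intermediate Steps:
O(p, P) = -3 - 4/P
v(g) = 1 (v(g) = -3 - 4/(-1) = -3 - 4*(-1) = -3 + 4 = 1)
s(L) = -20 - 4*L (s(L) = -4*(5 + L) = -20 - 4*L)
m(Q, J) = -24 (m(Q, J) = -20 - 4*1 = -20 - 4 = -24)
649 - 416*m(12, 10) = 649 - 416*(-24) = 649 + 9984 = 10633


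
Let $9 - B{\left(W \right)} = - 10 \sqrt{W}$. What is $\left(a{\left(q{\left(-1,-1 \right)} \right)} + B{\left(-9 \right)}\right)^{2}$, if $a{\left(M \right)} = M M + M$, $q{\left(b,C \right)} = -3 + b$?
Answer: $-459 + 1260 i \approx -459.0 + 1260.0 i$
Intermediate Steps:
$a{\left(M \right)} = M + M^{2}$ ($a{\left(M \right)} = M^{2} + M = M + M^{2}$)
$B{\left(W \right)} = 9 + 10 \sqrt{W}$ ($B{\left(W \right)} = 9 - - 10 \sqrt{W} = 9 + 10 \sqrt{W}$)
$\left(a{\left(q{\left(-1,-1 \right)} \right)} + B{\left(-9 \right)}\right)^{2} = \left(\left(-3 - 1\right) \left(1 - 4\right) + \left(9 + 10 \sqrt{-9}\right)\right)^{2} = \left(- 4 \left(1 - 4\right) + \left(9 + 10 \cdot 3 i\right)\right)^{2} = \left(\left(-4\right) \left(-3\right) + \left(9 + 30 i\right)\right)^{2} = \left(12 + \left(9 + 30 i\right)\right)^{2} = \left(21 + 30 i\right)^{2}$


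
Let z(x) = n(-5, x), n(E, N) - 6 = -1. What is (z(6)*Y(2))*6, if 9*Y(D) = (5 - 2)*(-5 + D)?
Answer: -30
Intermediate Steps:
n(E, N) = 5 (n(E, N) = 6 - 1 = 5)
z(x) = 5
Y(D) = -5/3 + D/3 (Y(D) = ((5 - 2)*(-5 + D))/9 = (3*(-5 + D))/9 = (-15 + 3*D)/9 = -5/3 + D/3)
(z(6)*Y(2))*6 = (5*(-5/3 + (1/3)*2))*6 = (5*(-5/3 + 2/3))*6 = (5*(-1))*6 = -5*6 = -30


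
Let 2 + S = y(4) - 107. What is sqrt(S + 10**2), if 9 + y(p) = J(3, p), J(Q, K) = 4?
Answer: I*sqrt(14) ≈ 3.7417*I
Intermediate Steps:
y(p) = -5 (y(p) = -9 + 4 = -5)
S = -114 (S = -2 + (-5 - 107) = -2 - 112 = -114)
sqrt(S + 10**2) = sqrt(-114 + 10**2) = sqrt(-114 + 100) = sqrt(-14) = I*sqrt(14)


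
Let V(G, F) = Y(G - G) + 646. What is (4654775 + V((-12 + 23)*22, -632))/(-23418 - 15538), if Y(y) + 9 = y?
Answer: -1163853/9739 ≈ -119.50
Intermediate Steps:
Y(y) = -9 + y
V(G, F) = 637 (V(G, F) = (-9 + (G - G)) + 646 = (-9 + 0) + 646 = -9 + 646 = 637)
(4654775 + V((-12 + 23)*22, -632))/(-23418 - 15538) = (4654775 + 637)/(-23418 - 15538) = 4655412/(-38956) = 4655412*(-1/38956) = -1163853/9739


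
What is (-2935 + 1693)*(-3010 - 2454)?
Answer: 6786288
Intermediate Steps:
(-2935 + 1693)*(-3010 - 2454) = -1242*(-5464) = 6786288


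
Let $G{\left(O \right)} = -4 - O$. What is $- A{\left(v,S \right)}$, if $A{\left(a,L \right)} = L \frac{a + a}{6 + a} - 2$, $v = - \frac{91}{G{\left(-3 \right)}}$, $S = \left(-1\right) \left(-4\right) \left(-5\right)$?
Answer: $\frac{3834}{97} \approx 39.526$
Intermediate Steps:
$S = -20$ ($S = 4 \left(-5\right) = -20$)
$v = 91$ ($v = - \frac{91}{-4 - -3} = - \frac{91}{-4 + 3} = - \frac{91}{-1} = \left(-91\right) \left(-1\right) = 91$)
$A{\left(a,L \right)} = -2 + \frac{2 L a}{6 + a}$ ($A{\left(a,L \right)} = L \frac{2 a}{6 + a} - 2 = \frac{2 L a}{6 + a} - 2 = -2 + \frac{2 L a}{6 + a}$)
$- A{\left(v,S \right)} = - \frac{2 \left(-6 - 91 - 1820\right)}{6 + 91} = - \frac{2 \left(-6 - 91 - 1820\right)}{97} = - \frac{2 \left(-1917\right)}{97} = \left(-1\right) \left(- \frac{3834}{97}\right) = \frac{3834}{97}$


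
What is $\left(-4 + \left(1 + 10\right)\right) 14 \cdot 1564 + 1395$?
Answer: $154667$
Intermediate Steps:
$\left(-4 + \left(1 + 10\right)\right) 14 \cdot 1564 + 1395 = \left(-4 + 11\right) 14 \cdot 1564 + 1395 = 7 \cdot 14 \cdot 1564 + 1395 = 98 \cdot 1564 + 1395 = 153272 + 1395 = 154667$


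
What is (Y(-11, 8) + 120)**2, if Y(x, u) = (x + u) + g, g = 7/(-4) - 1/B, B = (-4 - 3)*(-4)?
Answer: 2601769/196 ≈ 13274.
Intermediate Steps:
B = 28 (B = -7*(-4) = 28)
g = -25/14 (g = 7/(-4) - 1/28 = 7*(-1/4) - 1*1/28 = -7/4 - 1/28 = -25/14 ≈ -1.7857)
Y(x, u) = -25/14 + u + x (Y(x, u) = (x + u) - 25/14 = (u + x) - 25/14 = -25/14 + u + x)
(Y(-11, 8) + 120)**2 = ((-25/14 + 8 - 11) + 120)**2 = (-67/14 + 120)**2 = (1613/14)**2 = 2601769/196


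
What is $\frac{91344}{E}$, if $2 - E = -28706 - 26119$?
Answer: $\frac{91344}{54827} \approx 1.666$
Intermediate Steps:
$E = 54827$ ($E = 2 - \left(-28706 - 26119\right) = 2 - -54825 = 2 + 54825 = 54827$)
$\frac{91344}{E} = \frac{91344}{54827}$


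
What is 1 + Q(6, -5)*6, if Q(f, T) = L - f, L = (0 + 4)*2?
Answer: 13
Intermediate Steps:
L = 8 (L = 4*2 = 8)
Q(f, T) = 8 - f
1 + Q(6, -5)*6 = 1 + (8 - 1*6)*6 = 1 + (8 - 6)*6 = 1 + 2*6 = 1 + 12 = 13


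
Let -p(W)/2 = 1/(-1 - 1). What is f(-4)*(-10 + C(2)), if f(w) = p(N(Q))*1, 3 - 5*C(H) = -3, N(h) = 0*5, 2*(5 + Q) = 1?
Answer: -44/5 ≈ -8.8000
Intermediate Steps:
Q = -9/2 (Q = -5 + (½)*1 = -5 + ½ = -9/2 ≈ -4.5000)
N(h) = 0
p(W) = 1 (p(W) = -2/(-1 - 1) = -2/(-2) = -2*(-½) = 1)
C(H) = 6/5 (C(H) = ⅗ - ⅕*(-3) = ⅗ + ⅗ = 6/5)
f(w) = 1 (f(w) = 1*1 = 1)
f(-4)*(-10 + C(2)) = 1*(-10 + 6/5) = 1*(-44/5) = -44/5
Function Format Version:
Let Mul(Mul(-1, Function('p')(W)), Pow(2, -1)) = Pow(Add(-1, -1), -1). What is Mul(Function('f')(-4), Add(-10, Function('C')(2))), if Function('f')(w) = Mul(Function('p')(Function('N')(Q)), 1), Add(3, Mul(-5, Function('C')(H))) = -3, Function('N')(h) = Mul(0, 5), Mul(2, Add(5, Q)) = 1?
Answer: Rational(-44, 5) ≈ -8.8000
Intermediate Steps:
Q = Rational(-9, 2) (Q = Add(-5, Mul(Rational(1, 2), 1)) = Add(-5, Rational(1, 2)) = Rational(-9, 2) ≈ -4.5000)
Function('N')(h) = 0
Function('p')(W) = 1 (Function('p')(W) = Mul(-2, Pow(Add(-1, -1), -1)) = Mul(-2, Pow(-2, -1)) = Mul(-2, Rational(-1, 2)) = 1)
Function('C')(H) = Rational(6, 5) (Function('C')(H) = Add(Rational(3, 5), Mul(Rational(-1, 5), -3)) = Add(Rational(3, 5), Rational(3, 5)) = Rational(6, 5))
Function('f')(w) = 1 (Function('f')(w) = Mul(1, 1) = 1)
Mul(Function('f')(-4), Add(-10, Function('C')(2))) = Mul(1, Add(-10, Rational(6, 5))) = Mul(1, Rational(-44, 5)) = Rational(-44, 5)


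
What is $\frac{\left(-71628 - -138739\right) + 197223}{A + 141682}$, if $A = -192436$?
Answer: $- \frac{132167}{25377} \approx -5.2081$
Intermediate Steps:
$\frac{\left(-71628 - -138739\right) + 197223}{A + 141682} = \frac{\left(-71628 - -138739\right) + 197223}{-192436 + 141682} = \frac{\left(-71628 + 138739\right) + 197223}{-50754} = \left(67111 + 197223\right) \left(- \frac{1}{50754}\right) = 264334 \left(- \frac{1}{50754}\right) = - \frac{132167}{25377}$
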